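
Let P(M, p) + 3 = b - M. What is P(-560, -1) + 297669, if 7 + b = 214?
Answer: 298433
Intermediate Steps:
b = 207 (b = -7 + 214 = 207)
P(M, p) = 204 - M (P(M, p) = -3 + (207 - M) = 204 - M)
P(-560, -1) + 297669 = (204 - 1*(-560)) + 297669 = (204 + 560) + 297669 = 764 + 297669 = 298433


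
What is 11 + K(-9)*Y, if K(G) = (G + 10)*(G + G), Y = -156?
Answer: 2819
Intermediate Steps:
K(G) = 2*G*(10 + G) (K(G) = (10 + G)*(2*G) = 2*G*(10 + G))
11 + K(-9)*Y = 11 + (2*(-9)*(10 - 9))*(-156) = 11 + (2*(-9)*1)*(-156) = 11 - 18*(-156) = 11 + 2808 = 2819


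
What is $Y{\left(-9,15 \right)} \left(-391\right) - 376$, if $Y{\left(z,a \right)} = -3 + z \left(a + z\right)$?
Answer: $21911$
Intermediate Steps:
$Y{\left(-9,15 \right)} \left(-391\right) - 376 = \left(-3 + \left(-9\right)^{2} + 15 \left(-9\right)\right) \left(-391\right) - 376 = \left(-3 + 81 - 135\right) \left(-391\right) - 376 = \left(-57\right) \left(-391\right) - 376 = 22287 - 376 = 21911$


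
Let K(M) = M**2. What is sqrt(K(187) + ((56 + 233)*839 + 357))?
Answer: sqrt(277797) ≈ 527.06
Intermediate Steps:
sqrt(K(187) + ((56 + 233)*839 + 357)) = sqrt(187**2 + ((56 + 233)*839 + 357)) = sqrt(34969 + (289*839 + 357)) = sqrt(34969 + (242471 + 357)) = sqrt(34969 + 242828) = sqrt(277797)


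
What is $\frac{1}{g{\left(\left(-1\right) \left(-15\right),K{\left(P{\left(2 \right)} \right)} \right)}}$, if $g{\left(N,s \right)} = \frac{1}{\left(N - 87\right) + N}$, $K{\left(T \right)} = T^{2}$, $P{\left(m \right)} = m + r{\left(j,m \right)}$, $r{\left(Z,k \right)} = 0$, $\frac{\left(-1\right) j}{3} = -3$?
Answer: $-57$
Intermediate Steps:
$j = 9$ ($j = \left(-3\right) \left(-3\right) = 9$)
$P{\left(m \right)} = m$ ($P{\left(m \right)} = m + 0 = m$)
$g{\left(N,s \right)} = \frac{1}{-87 + 2 N}$ ($g{\left(N,s \right)} = \frac{1}{\left(N - 87\right) + N} = \frac{1}{\left(-87 + N\right) + N} = \frac{1}{-87 + 2 N}$)
$\frac{1}{g{\left(\left(-1\right) \left(-15\right),K{\left(P{\left(2 \right)} \right)} \right)}} = \frac{1}{\frac{1}{-87 + 2 \left(\left(-1\right) \left(-15\right)\right)}} = \frac{1}{\frac{1}{-87 + 2 \cdot 15}} = \frac{1}{\frac{1}{-87 + 30}} = \frac{1}{\frac{1}{-57}} = \frac{1}{- \frac{1}{57}} = -57$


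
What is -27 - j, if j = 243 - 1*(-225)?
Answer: -495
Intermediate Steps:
j = 468 (j = 243 + 225 = 468)
-27 - j = -27 - 1*468 = -27 - 468 = -495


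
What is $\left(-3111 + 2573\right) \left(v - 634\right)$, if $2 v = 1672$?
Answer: $-108676$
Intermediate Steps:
$v = 836$ ($v = \frac{1}{2} \cdot 1672 = 836$)
$\left(-3111 + 2573\right) \left(v - 634\right) = \left(-3111 + 2573\right) \left(836 - 634\right) = \left(-538\right) 202 = -108676$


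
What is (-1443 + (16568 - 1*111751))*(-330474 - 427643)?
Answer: 73253813242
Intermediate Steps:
(-1443 + (16568 - 1*111751))*(-330474 - 427643) = (-1443 + (16568 - 111751))*(-758117) = (-1443 - 95183)*(-758117) = -96626*(-758117) = 73253813242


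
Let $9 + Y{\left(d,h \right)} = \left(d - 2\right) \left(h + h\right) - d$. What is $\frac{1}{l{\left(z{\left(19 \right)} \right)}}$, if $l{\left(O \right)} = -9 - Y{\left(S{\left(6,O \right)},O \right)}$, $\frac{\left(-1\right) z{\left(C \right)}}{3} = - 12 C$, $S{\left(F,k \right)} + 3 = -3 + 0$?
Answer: $\frac{1}{10938} \approx 9.1424 \cdot 10^{-5}$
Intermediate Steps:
$S{\left(F,k \right)} = -6$ ($S{\left(F,k \right)} = -3 + \left(-3 + 0\right) = -3 - 3 = -6$)
$z{\left(C \right)} = 36 C$ ($z{\left(C \right)} = - 3 \left(- 12 C\right) = 36 C$)
$Y{\left(d,h \right)} = -9 - d + 2 h \left(-2 + d\right)$ ($Y{\left(d,h \right)} = -9 - \left(d - \left(d - 2\right) \left(h + h\right)\right) = -9 - \left(d - \left(-2 + d\right) 2 h\right) = -9 - \left(d - 2 h \left(-2 + d\right)\right) = -9 - d + 2 h \left(-2 + d\right)$)
$l{\left(O \right)} = -6 + 16 O$ ($l{\left(O \right)} = -9 - \left(-9 - -6 - 4 O + 2 \left(-6\right) O\right) = -9 - \left(-9 + 6 - 4 O - 12 O\right) = -9 - \left(-3 - 16 O\right) = -9 + \left(3 + 16 O\right) = -6 + 16 O$)
$\frac{1}{l{\left(z{\left(19 \right)} \right)}} = \frac{1}{-6 + 16 \cdot 36 \cdot 19} = \frac{1}{-6 + 16 \cdot 684} = \frac{1}{-6 + 10944} = \frac{1}{10938}$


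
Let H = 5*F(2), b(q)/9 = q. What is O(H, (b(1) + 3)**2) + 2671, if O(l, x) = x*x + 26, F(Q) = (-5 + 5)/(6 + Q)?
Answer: 23433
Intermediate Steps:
b(q) = 9*q
F(Q) = 0 (F(Q) = 0/(6 + Q) = 0)
H = 0 (H = 5*0 = 0)
O(l, x) = 26 + x**2 (O(l, x) = x**2 + 26 = 26 + x**2)
O(H, (b(1) + 3)**2) + 2671 = (26 + ((9*1 + 3)**2)**2) + 2671 = (26 + ((9 + 3)**2)**2) + 2671 = (26 + (12**2)**2) + 2671 = (26 + 144**2) + 2671 = (26 + 20736) + 2671 = 20762 + 2671 = 23433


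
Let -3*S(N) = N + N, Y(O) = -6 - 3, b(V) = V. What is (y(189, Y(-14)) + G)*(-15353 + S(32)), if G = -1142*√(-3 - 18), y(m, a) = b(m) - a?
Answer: -3044118 + 52672466*I*√21/3 ≈ -3.0441e+6 + 8.0458e+7*I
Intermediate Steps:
Y(O) = -9
y(m, a) = m - a
S(N) = -2*N/3 (S(N) = -(N + N)/3 = -2*N/3)
G = -1142*I*√21 ≈ -5233.3*I
(y(189, Y(-14)) + G)*(-15353 + S(32)) = ((189 - 1*(-9)) - 1142*I*√21)*(-15353 - ⅔*32) = ((189 + 9) - 1142*I*√21)*(-15353 - 64/3) = (198 - 1142*I*√21)*(-46123/3) = -3044118 + 52672466*I*√21/3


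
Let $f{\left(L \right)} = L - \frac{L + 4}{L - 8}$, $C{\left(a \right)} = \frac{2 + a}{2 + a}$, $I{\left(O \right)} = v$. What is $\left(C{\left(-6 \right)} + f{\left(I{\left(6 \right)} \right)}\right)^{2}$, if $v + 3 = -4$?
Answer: $\frac{961}{25} \approx 38.44$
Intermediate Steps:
$v = -7$ ($v = -3 - 4 = -7$)
$I{\left(O \right)} = -7$
$C{\left(a \right)} = 1$
$f{\left(L \right)} = L - \frac{4 + L}{-8 + L}$
$\left(C{\left(-6 \right)} + f{\left(I{\left(6 \right)} \right)}\right)^{2} = \left(1 + \frac{-4 + \left(-7\right)^{2} - -63}{-8 - 7}\right)^{2} = \left(1 + \frac{-4 + 49 + 63}{-15}\right)^{2} = \left(1 - \frac{36}{5}\right)^{2} = \left(- \frac{31}{5}\right)^{2} = \frac{961}{25}$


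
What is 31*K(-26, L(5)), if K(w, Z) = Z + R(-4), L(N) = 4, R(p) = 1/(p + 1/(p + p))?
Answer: 3844/33 ≈ 116.48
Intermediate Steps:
R(p) = 1/(p + 1/(2*p))
K(w, Z) = -8/33 + Z (K(w, Z) = Z + 2*(-4)/(1 + 2*(-4)²) = Z + 2*(-4)/(1 + 2*16) = Z + 2*(-4)/(1 + 32) = Z + 2*(-4)/33 = Z + 2*(-4)*(1/33) = Z - 8/33 = -8/33 + Z)
31*K(-26, L(5)) = 31*(-8/33 + 4) = 31*(124/33) = 3844/33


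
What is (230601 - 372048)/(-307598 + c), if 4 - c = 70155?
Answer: 141447/377749 ≈ 0.37445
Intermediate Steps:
c = -70151 (c = 4 - 1*70155 = 4 - 70155 = -70151)
(230601 - 372048)/(-307598 + c) = (230601 - 372048)/(-307598 - 70151) = -141447/(-377749) = -141447*(-1/377749) = 141447/377749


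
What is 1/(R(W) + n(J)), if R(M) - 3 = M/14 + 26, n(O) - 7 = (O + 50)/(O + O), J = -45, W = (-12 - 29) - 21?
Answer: 126/3971 ≈ 0.031730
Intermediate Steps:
W = -62 (W = -41 - 21 = -62)
n(O) = 7 + (50 + O)/(2*O) (n(O) = 7 + (O + 50)/(O + O) = 7 + (50 + O)/((2*O)) = 7 + (50 + O)*(1/(2*O)) = 7 + (50 + O)/(2*O))
R(M) = 29 + M/14 (R(M) = 3 + (M/14 + 26) = 3 + (26 + M/14) = 29 + M/14)
1/(R(W) + n(J)) = 1/((29 + (1/14)*(-62)) + (15/2 + 25/(-45))) = 1/((29 - 31/7) + (15/2 + 25*(-1/45))) = 1/(172/7 + (15/2 - 5/9)) = 1/(172/7 + 125/18) = 1/(3971/126) = 126/3971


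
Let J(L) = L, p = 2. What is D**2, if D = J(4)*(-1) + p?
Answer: 4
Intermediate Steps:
D = -2 (D = 4*(-1) + 2 = -4 + 2 = -2)
D**2 = (-2)**2 = 4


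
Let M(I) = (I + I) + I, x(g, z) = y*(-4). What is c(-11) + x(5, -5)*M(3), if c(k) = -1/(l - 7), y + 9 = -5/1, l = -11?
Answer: 9073/18 ≈ 504.06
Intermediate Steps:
y = -14 (y = -9 - 5/1 = -9 - 5*1 = -9 - 5 = -14)
x(g, z) = 56 (x(g, z) = -14*(-4) = 56)
M(I) = 3*I (M(I) = 2*I + I = 3*I)
c(k) = 1/18 (c(k) = -1/(-11 - 7) = -1/(-18) = -1*(-1/18) = 1/18)
c(-11) + x(5, -5)*M(3) = 1/18 + 56*(3*3) = 1/18 + 56*9 = 1/18 + 504 = 9073/18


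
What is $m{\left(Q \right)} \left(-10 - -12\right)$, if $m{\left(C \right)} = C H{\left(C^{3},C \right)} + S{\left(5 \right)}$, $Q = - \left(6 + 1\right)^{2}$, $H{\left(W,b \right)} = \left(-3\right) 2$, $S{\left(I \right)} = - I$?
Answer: $578$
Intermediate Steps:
$H{\left(W,b \right)} = -6$
$Q = -49$ ($Q = - 7^{2} = \left(-1\right) 49 = -49$)
$m{\left(C \right)} = -5 - 6 C$ ($m{\left(C \right)} = C \left(-6\right) - 5 = - 6 C - 5 = -5 - 6 C$)
$m{\left(Q \right)} \left(-10 - -12\right) = \left(-5 - -294\right) \left(-10 - -12\right) = \left(-5 + 294\right) \left(-10 + 12\right) = 289 \cdot 2 = 578$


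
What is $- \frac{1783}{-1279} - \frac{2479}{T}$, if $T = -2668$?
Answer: $\frac{7927685}{3412372} \approx 2.3232$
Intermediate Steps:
$- \frac{1783}{-1279} - \frac{2479}{T} = - \frac{1783}{-1279} - \frac{2479}{-2668} = \left(-1783\right) \left(- \frac{1}{1279}\right) - - \frac{2479}{2668} = \frac{1783}{1279} + \frac{2479}{2668} = \frac{7927685}{3412372}$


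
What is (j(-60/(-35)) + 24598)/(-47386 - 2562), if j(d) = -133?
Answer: -24465/49948 ≈ -0.48981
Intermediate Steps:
(j(-60/(-35)) + 24598)/(-47386 - 2562) = (-133 + 24598)/(-47386 - 2562) = 24465/(-49948) = 24465*(-1/49948) = -24465/49948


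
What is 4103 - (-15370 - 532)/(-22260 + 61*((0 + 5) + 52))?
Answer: 77050747/18783 ≈ 4102.2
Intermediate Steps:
4103 - (-15370 - 532)/(-22260 + 61*((0 + 5) + 52)) = 4103 - (-15902)/(-22260 + 61*(5 + 52)) = 4103 - (-15902)/(-22260 + 61*57) = 4103 - (-15902)/(-22260 + 3477) = 4103 - (-15902)/(-18783) = 4103 - (-15902)*(-1)/18783 = 4103 - 1*15902/18783 = 4103 - 15902/18783 = 77050747/18783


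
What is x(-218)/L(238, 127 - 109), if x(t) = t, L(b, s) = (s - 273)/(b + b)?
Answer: 6104/15 ≈ 406.93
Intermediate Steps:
L(b, s) = (-273 + s)/(2*b) (L(b, s) = (-273 + s)/((2*b)) = (-273 + s)*(1/(2*b)) = (-273 + s)/(2*b))
x(-218)/L(238, 127 - 109) = -218*476/(-273 + (127 - 109)) = -218*476/(-273 + 18) = -218/((½)*(1/238)*(-255)) = -218/(-15/28) = -218*(-28/15) = 6104/15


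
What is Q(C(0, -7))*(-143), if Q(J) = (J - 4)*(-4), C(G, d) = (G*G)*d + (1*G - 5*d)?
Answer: 17732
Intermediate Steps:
C(G, d) = G - 5*d + d*G**2 (C(G, d) = G**2*d + (G - 5*d) = d*G**2 + (G - 5*d) = G - 5*d + d*G**2)
Q(J) = 16 - 4*J (Q(J) = (-4 + J)*(-4) = 16 - 4*J)
Q(C(0, -7))*(-143) = (16 - 4*(0 - 5*(-7) - 7*0**2))*(-143) = (16 - 4*(0 + 35 - 7*0))*(-143) = (16 - 4*(0 + 35 + 0))*(-143) = (16 - 4*35)*(-143) = (16 - 140)*(-143) = -124*(-143) = 17732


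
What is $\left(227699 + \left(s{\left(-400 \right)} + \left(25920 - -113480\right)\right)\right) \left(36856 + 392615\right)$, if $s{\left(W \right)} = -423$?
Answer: $157476708396$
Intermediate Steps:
$\left(227699 + \left(s{\left(-400 \right)} + \left(25920 - -113480\right)\right)\right) \left(36856 + 392615\right) = \left(227699 + \left(-423 + \left(25920 - -113480\right)\right)\right) \left(36856 + 392615\right) = \left(227699 + \left(-423 + \left(25920 + 113480\right)\right)\right) 429471 = \left(227699 + \left(-423 + 139400\right)\right) 429471 = \left(227699 + 138977\right) 429471 = 366676 \cdot 429471 = 157476708396$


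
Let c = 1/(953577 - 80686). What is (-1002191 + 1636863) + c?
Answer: 553999476753/872891 ≈ 6.3467e+5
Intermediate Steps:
c = 1/872891 ≈ 1.1456e-6
(-1002191 + 1636863) + c = (-1002191 + 1636863) + 1/872891 = 634672 + 1/872891 = 553999476753/872891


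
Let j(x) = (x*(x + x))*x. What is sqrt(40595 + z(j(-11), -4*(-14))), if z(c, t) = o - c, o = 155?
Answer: 2*sqrt(10853) ≈ 208.36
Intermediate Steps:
j(x) = 2*x**3 (j(x) = (x*(2*x))*x = (2*x**2)*x = 2*x**3)
z(c, t) = 155 - c
sqrt(40595 + z(j(-11), -4*(-14))) = sqrt(40595 + (155 - 2*(-11)**3)) = sqrt(40595 + (155 - 2*(-1331))) = sqrt(40595 + (155 - 1*(-2662))) = sqrt(40595 + (155 + 2662)) = sqrt(40595 + 2817) = sqrt(43412) = 2*sqrt(10853)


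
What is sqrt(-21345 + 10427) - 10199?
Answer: -10199 + I*sqrt(10918) ≈ -10199.0 + 104.49*I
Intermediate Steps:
sqrt(-21345 + 10427) - 10199 = sqrt(-10918) - 10199 = I*sqrt(10918) - 10199 = -10199 + I*sqrt(10918)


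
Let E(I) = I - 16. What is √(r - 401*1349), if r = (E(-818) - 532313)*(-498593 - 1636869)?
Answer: √1138514617965 ≈ 1.0670e+6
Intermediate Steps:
E(I) = -16 + I
r = 1138515158914 (r = ((-16 - 818) - 532313)*(-498593 - 1636869) = (-834 - 532313)*(-2135462) = -533147*(-2135462) = 1138515158914)
√(r - 401*1349) = √(1138515158914 - 401*1349) = √(1138515158914 - 540949) = √1138514617965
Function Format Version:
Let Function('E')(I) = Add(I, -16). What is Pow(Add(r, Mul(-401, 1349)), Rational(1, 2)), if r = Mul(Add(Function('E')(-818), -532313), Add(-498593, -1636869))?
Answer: Pow(1138514617965, Rational(1, 2)) ≈ 1.0670e+6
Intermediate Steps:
Function('E')(I) = Add(-16, I)
r = 1138515158914 (r = Mul(Add(Add(-16, -818), -532313), Add(-498593, -1636869)) = Mul(Add(-834, -532313), -2135462) = Mul(-533147, -2135462) = 1138515158914)
Pow(Add(r, Mul(-401, 1349)), Rational(1, 2)) = Pow(Add(1138515158914, Mul(-401, 1349)), Rational(1, 2)) = Pow(Add(1138515158914, -540949), Rational(1, 2)) = Pow(1138514617965, Rational(1, 2))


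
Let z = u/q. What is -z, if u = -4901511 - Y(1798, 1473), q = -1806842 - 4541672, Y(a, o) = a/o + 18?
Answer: -7219954015/9351361122 ≈ -0.77208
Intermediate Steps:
Y(a, o) = 18 + a/o
q = -6348514
u = -7219954015/1473 (u = -4901511 - (18 + 1798/1473) = -4901511 - 1*28312/1473 = -4901511 - 28312/1473 = -7219954015/1473 ≈ -4.9015e+6)
z = 7219954015/9351361122 (z = -7219954015/1473/(-6348514) = -7219954015/1473*(-1/6348514) = 7219954015/9351361122 ≈ 0.77208)
-z = -1*7219954015/9351361122 = -7219954015/9351361122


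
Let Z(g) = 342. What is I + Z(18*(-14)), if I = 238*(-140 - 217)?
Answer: -84624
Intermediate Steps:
I = -84966 (I = 238*(-357) = -84966)
I + Z(18*(-14)) = -84966 + 342 = -84624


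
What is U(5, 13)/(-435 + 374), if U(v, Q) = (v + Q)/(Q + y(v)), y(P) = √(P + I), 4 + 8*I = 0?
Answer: -468/20069 + 54*√2/20069 ≈ -0.019514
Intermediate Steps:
I = -½ (I = -½ + (⅛)*0 = -½ + 0 = -½ ≈ -0.50000)
y(P) = √(-½ + P) (y(P) = √(P - ½) = √(-½ + P))
U(v, Q) = (Q + v)/(Q + √(-2 + 4*v)/2) (U(v, Q) = (v + Q)/(Q + √(-2 + 4*v)/2) = (Q + v)/(Q + √(-2 + 4*v)/2))
U(5, 13)/(-435 + 374) = ((13 + 5)/(13 + √(-½ + 5)))/(-435 + 374) = (18/(13 + √(9/2)))/(-61) = -18/(61*(13 + 3*√2/2))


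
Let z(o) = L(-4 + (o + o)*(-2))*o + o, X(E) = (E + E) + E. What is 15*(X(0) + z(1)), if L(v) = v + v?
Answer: -225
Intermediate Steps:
L(v) = 2*v
X(E) = 3*E (X(E) = 2*E + E = 3*E)
z(o) = o + o*(-8 - 8*o) (z(o) = (2*(-4 + (o + o)*(-2)))*o + o = (2*(-4 + (2*o)*(-2)))*o + o = (2*(-4 - 4*o))*o + o = (-8 - 8*o)*o + o = o*(-8 - 8*o) + o = o + o*(-8 - 8*o))
15*(X(0) + z(1)) = 15*(3*0 - 1*1*(7 + 8*1)) = 15*(0 - 1*1*(7 + 8)) = 15*(0 - 1*1*15) = 15*(0 - 15) = 15*(-15) = -225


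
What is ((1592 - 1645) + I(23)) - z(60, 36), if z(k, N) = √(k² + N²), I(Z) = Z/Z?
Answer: -52 - 12*√34 ≈ -121.97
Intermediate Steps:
I(Z) = 1
z(k, N) = √(N² + k²)
((1592 - 1645) + I(23)) - z(60, 36) = ((1592 - 1645) + 1) - √(36² + 60²) = (-53 + 1) - √(1296 + 3600) = -52 - √4896 = -52 - 12*√34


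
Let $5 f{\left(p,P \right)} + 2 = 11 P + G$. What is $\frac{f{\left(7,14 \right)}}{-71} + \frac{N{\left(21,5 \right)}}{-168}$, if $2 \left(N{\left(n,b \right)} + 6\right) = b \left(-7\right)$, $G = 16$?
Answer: $- \frac{39763}{119280} \approx -0.33336$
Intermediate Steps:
$N{\left(n,b \right)} = -6 - \frac{7 b}{2}$ ($N{\left(n,b \right)} = -6 + \frac{b \left(-7\right)}{2} = -6 + \frac{\left(-7\right) b}{2} = -6 - \frac{7 b}{2}$)
$f{\left(p,P \right)} = \frac{14}{5} + \frac{11 P}{5}$ ($f{\left(p,P \right)} = - \frac{2}{5} + \frac{11 P + 16}{5} = - \frac{2}{5} + \frac{16 + 11 P}{5} = - \frac{2}{5} + \left(\frac{16}{5} + \frac{11 P}{5}\right) = \frac{14}{5} + \frac{11 P}{5}$)
$\frac{f{\left(7,14 \right)}}{-71} + \frac{N{\left(21,5 \right)}}{-168} = \frac{\frac{14}{5} + \frac{11}{5} \cdot 14}{-71} + \frac{-6 - \frac{35}{2}}{-168} = \left(\frac{14}{5} + \frac{154}{5}\right) \left(- \frac{1}{71}\right) + \left(-6 - \frac{35}{2}\right) \left(- \frac{1}{168}\right) = \frac{168}{5} \left(- \frac{1}{71}\right) - - \frac{47}{336} = - \frac{168}{355} + \frac{47}{336} = - \frac{39763}{119280}$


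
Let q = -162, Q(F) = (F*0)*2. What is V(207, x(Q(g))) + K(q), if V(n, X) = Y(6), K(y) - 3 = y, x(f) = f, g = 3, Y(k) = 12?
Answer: -147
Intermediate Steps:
Q(F) = 0 (Q(F) = 0*2 = 0)
K(y) = 3 + y
V(n, X) = 12
V(207, x(Q(g))) + K(q) = 12 + (3 - 162) = 12 - 159 = -147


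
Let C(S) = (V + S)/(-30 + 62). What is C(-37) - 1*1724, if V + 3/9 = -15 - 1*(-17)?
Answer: -82805/48 ≈ -1725.1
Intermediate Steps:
V = 5/3 (V = -⅓ + (-15 - 1*(-17)) = -⅓ + (-15 + 17) = -⅓ + 2 = 5/3 ≈ 1.6667)
C(S) = 5/96 + S/32 (C(S) = (5/3 + S)/(-30 + 62) = (5/3 + S)/32 = (5/3 + S)*(1/32) = 5/96 + S/32)
C(-37) - 1*1724 = (5/96 + (1/32)*(-37)) - 1*1724 = (5/96 - 37/32) - 1724 = -53/48 - 1724 = -82805/48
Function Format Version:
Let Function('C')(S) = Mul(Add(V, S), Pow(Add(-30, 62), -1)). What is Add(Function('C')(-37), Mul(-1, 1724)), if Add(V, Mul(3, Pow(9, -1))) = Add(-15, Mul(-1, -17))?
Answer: Rational(-82805, 48) ≈ -1725.1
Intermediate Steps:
V = Rational(5, 3) (V = Add(Rational(-1, 3), Add(-15, Mul(-1, -17))) = Add(Rational(-1, 3), Add(-15, 17)) = Add(Rational(-1, 3), 2) = Rational(5, 3) ≈ 1.6667)
Function('C')(S) = Add(Rational(5, 96), Mul(Rational(1, 32), S)) (Function('C')(S) = Mul(Add(Rational(5, 3), S), Pow(Add(-30, 62), -1)) = Mul(Add(Rational(5, 3), S), Pow(32, -1)) = Mul(Add(Rational(5, 3), S), Rational(1, 32)) = Add(Rational(5, 96), Mul(Rational(1, 32), S)))
Add(Function('C')(-37), Mul(-1, 1724)) = Add(Add(Rational(5, 96), Mul(Rational(1, 32), -37)), Mul(-1, 1724)) = Add(Add(Rational(5, 96), Rational(-37, 32)), -1724) = Add(Rational(-53, 48), -1724) = Rational(-82805, 48)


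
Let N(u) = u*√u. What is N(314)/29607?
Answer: 314*√314/29607 ≈ 0.18793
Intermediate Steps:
N(u) = u^(3/2)
N(314)/29607 = 314^(3/2)/29607 = (314*√314)*(1/29607) = 314*√314/29607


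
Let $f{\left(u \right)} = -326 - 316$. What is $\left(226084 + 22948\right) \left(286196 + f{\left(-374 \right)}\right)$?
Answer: $71112083728$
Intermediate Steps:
$f{\left(u \right)} = -642$ ($f{\left(u \right)} = -326 - 316 = -642$)
$\left(226084 + 22948\right) \left(286196 + f{\left(-374 \right)}\right) = \left(226084 + 22948\right) \left(286196 - 642\right) = 249032 \cdot 285554 = 71112083728$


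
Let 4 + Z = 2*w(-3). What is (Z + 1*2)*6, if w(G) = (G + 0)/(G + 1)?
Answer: 6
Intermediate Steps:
w(G) = G/(1 + G)
Z = -1 (Z = -4 + 2*(-3/(1 - 3)) = -4 + 2*(-3/(-2)) = -4 + 2*(-3*(-½)) = -4 + 2*(3/2) = -4 + 3 = -1)
(Z + 1*2)*6 = (-1 + 1*2)*6 = (-1 + 2)*6 = 1*6 = 6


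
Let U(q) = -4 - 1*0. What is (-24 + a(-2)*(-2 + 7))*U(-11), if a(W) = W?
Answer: 136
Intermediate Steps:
U(q) = -4 (U(q) = -4 + 0 = -4)
(-24 + a(-2)*(-2 + 7))*U(-11) = (-24 - 2*(-2 + 7))*(-4) = (-24 - 2*5)*(-4) = (-24 - 10)*(-4) = -34*(-4) = 136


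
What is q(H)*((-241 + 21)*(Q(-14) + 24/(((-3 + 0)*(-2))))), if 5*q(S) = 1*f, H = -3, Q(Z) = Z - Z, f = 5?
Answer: -880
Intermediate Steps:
Q(Z) = 0
q(S) = 1 (q(S) = (1*5)/5 = (⅕)*5 = 1)
q(H)*((-241 + 21)*(Q(-14) + 24/(((-3 + 0)*(-2))))) = 1*((-241 + 21)*(0 + 24/(((-3 + 0)*(-2))))) = 1*(-220*(0 + 24/((-3*(-2))))) = 1*(-220*(0 + 24/6)) = 1*(-220*(0 + 24*(⅙))) = 1*(-220*(0 + 4)) = 1*(-220*4) = 1*(-880) = -880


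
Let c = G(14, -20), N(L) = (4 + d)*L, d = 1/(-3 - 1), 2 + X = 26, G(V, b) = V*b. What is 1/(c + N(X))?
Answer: -1/190 ≈ -0.0052632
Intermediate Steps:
X = 24 (X = -2 + 26 = 24)
d = -¼ (d = 1/(-4) = -¼ ≈ -0.25000)
N(L) = 15*L/4 (N(L) = (4 - ¼)*L = 15*L/4)
c = -280 (c = 14*(-20) = -280)
1/(c + N(X)) = 1/(-280 + (15/4)*24) = 1/(-280 + 90) = 1/(-190) = -1/190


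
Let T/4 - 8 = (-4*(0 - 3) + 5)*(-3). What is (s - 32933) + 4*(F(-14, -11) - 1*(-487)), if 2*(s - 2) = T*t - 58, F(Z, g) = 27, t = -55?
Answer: -26174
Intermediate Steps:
T = -172 (T = 32 + 4*((-4*(0 - 3) + 5)*(-3)) = 32 + 4*((-4*(-3) + 5)*(-3)) = 32 + 4*((12 + 5)*(-3)) = 32 + 4*(17*(-3)) = 32 + 4*(-51) = 32 - 204 = -172)
s = 4703 (s = 2 + (-172*(-55) - 58)/2 = 2 + (9460 - 58)/2 = 2 + (½)*9402 = 2 + 4701 = 4703)
(s - 32933) + 4*(F(-14, -11) - 1*(-487)) = (4703 - 32933) + 4*(27 - 1*(-487)) = -28230 + 4*(27 + 487) = -28230 + 4*514 = -28230 + 2056 = -26174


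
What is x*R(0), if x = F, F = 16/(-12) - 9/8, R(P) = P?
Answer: 0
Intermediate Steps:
F = -59/24 (F = 16*(-1/12) - 9*⅛ = -4/3 - 9/8 = -59/24 ≈ -2.4583)
x = -59/24 ≈ -2.4583
x*R(0) = -59/24*0 = 0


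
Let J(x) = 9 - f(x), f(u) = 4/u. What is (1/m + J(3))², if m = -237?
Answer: 3297856/56169 ≈ 58.713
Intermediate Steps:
J(x) = 9 - 4/x
(1/m + J(3))² = (1/(-237) + (9 - 4/3))² = (-1/237 + (9 - 4*⅓))² = (-1/237 + (9 - 4/3))² = (-1/237 + 23/3)² = (1816/237)² = 3297856/56169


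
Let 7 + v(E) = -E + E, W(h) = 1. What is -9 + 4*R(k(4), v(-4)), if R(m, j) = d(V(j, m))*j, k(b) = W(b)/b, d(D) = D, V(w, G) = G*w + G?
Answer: 33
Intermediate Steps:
V(w, G) = G + G*w
k(b) = 1/b
v(E) = -7 (v(E) = -7 + (-E + E) = -7 + 0 = -7)
R(m, j) = j*m*(1 + j) (R(m, j) = (m*(1 + j))*j = j*m*(1 + j))
-9 + 4*R(k(4), v(-4)) = -9 + 4*(-7*(1 - 7)/4) = -9 + 4*(-7*¼*(-6)) = -9 + 4*(21/2) = -9 + 42 = 33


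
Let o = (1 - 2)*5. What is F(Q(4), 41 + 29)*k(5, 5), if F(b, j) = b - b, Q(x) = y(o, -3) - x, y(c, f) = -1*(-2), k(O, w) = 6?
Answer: 0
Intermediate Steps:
o = -5 (o = -1*5 = -5)
y(c, f) = 2
Q(x) = 2 - x
F(b, j) = 0
F(Q(4), 41 + 29)*k(5, 5) = 0*6 = 0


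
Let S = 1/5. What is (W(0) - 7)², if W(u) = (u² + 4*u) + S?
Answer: 1156/25 ≈ 46.240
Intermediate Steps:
S = ⅕ ≈ 0.20000
W(u) = ⅕ + u² + 4*u (W(u) = (u² + 4*u) + ⅕ = ⅕ + u² + 4*u)
(W(0) - 7)² = ((⅕ + 0² + 4*0) - 7)² = ((⅕ + 0 + 0) - 7)² = (⅕ - 7)² = (-34/5)² = 1156/25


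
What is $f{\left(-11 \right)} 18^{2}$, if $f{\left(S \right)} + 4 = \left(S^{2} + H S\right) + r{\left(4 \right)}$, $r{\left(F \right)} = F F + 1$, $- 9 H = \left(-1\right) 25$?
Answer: $33516$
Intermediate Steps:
$H = \frac{25}{9}$ ($H = - \frac{\left(-1\right) 25}{9} = \left(- \frac{1}{9}\right) \left(-25\right) = \frac{25}{9} \approx 2.7778$)
$r{\left(F \right)} = 1 + F^{2}$ ($r{\left(F \right)} = F^{2} + 1 = 1 + F^{2}$)
$f{\left(S \right)} = 13 + S^{2} + \frac{25 S}{9}$ ($f{\left(S \right)} = -4 + \left(\left(S^{2} + \frac{25 S}{9}\right) + \left(1 + 4^{2}\right)\right) = -4 + \left(\left(S^{2} + \frac{25 S}{9}\right) + \left(1 + 16\right)\right) = -4 + \left(\left(S^{2} + \frac{25 S}{9}\right) + 17\right) = -4 + \left(17 + S^{2} + \frac{25 S}{9}\right) = 13 + S^{2} + \frac{25 S}{9}$)
$f{\left(-11 \right)} 18^{2} = \left(13 + \left(-11\right)^{2} + \frac{25}{9} \left(-11\right)\right) 18^{2} = \left(13 + 121 - \frac{275}{9}\right) 324 = \frac{931}{9} \cdot 324 = 33516$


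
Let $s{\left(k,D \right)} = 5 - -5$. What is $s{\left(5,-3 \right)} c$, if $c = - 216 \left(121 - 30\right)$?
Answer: $-196560$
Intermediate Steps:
$s{\left(k,D \right)} = 10$ ($s{\left(k,D \right)} = 5 + 5 = 10$)
$c = -19656$ ($c = \left(-216\right) 91 = -19656$)
$s{\left(5,-3 \right)} c = 10 \left(-19656\right) = -196560$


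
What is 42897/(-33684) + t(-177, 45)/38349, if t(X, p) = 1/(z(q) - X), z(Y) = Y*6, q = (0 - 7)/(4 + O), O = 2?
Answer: -46609944221/36599518620 ≈ -1.2735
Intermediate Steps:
q = -7/6 (q = (0 - 7)/(4 + 2) = -7/6 ≈ -1.1667)
z(Y) = 6*Y
t(X, p) = 1/(-7 - X) (t(X, p) = 1/(6*(-7/6) - X) = 1/(-7 - X))
42897/(-33684) + t(-177, 45)/38349 = 42897/(-33684) - 1/(7 - 177)/38349 = 42897*(-1/33684) - 1/(-170)*(1/38349) = -14299/11228 - 1*(-1/170)*(1/38349) = -14299/11228 + (1/170)*(1/38349) = -14299/11228 + 1/6519330 = -46609944221/36599518620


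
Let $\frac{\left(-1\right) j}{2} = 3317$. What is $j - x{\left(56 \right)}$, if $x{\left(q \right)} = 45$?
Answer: $-6679$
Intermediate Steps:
$j = -6634$ ($j = \left(-2\right) 3317 = -6634$)
$j - x{\left(56 \right)} = -6634 - 45 = -6679$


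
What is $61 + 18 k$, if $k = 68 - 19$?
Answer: $943$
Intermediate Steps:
$k = 49$ ($k = 68 - 19 = 49$)
$61 + 18 k = 61 + 18 \cdot 49 = 61 + 882 = 943$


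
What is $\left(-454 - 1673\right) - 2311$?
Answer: $-4438$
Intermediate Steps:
$\left(-454 - 1673\right) - 2311 = -2127 - 2311 = -4438$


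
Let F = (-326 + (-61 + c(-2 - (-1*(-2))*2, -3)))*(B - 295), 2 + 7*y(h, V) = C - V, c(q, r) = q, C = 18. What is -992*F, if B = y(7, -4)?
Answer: -797255520/7 ≈ -1.1389e+8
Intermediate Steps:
y(h, V) = 16/7 - V/7 (y(h, V) = -2/7 + (18 - V)/7 = -2/7 + (18/7 - V/7) = 16/7 - V/7)
B = 20/7 (B = 16/7 - 1/7*(-4) = 16/7 + 4/7 = 20/7 ≈ 2.8571)
F = 803685/7 (F = (-326 + (-61 + (-2 - (-1*(-2))*2)))*(20/7 - 295) = (-326 + (-61 + (-2 - 2*2)))*(-2045/7) = (-326 + (-61 + (-2 - 1*4)))*(-2045/7) = (-326 + (-61 + (-2 - 4)))*(-2045/7) = (-326 + (-61 - 6))*(-2045/7) = (-326 - 67)*(-2045/7) = -393*(-2045/7) = 803685/7 ≈ 1.1481e+5)
-992*F = -992*803685/7 = -797255520/7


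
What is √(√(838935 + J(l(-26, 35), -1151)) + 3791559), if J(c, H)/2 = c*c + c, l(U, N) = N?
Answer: √(3791559 + 3*√93495) ≈ 1947.4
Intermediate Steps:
J(c, H) = 2*c + 2*c² (J(c, H) = 2*(c*c + c) = 2*(c² + c) = 2*(c + c²) = 2*c + 2*c²)
√(√(838935 + J(l(-26, 35), -1151)) + 3791559) = √(√(838935 + 2*35*(1 + 35)) + 3791559) = √(√(838935 + 2*35*36) + 3791559) = √(√(838935 + 2520) + 3791559) = √(√841455 + 3791559) = √(3*√93495 + 3791559) = √(3791559 + 3*√93495)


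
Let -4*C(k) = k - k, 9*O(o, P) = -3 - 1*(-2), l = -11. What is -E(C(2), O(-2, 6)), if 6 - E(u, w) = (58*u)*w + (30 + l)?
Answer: 13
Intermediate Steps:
O(o, P) = -1/9 (O(o, P) = (-3 - 1*(-2))/9 = (-3 + 2)/9 = (1/9)*(-1) = -1/9)
C(k) = 0 (C(k) = -(k - k)/4 = -1/4*0 = 0)
E(u, w) = -13 - 58*u*w (E(u, w) = 6 - ((58*u)*w + (30 - 11)) = 6 - (58*u*w + 19) = 6 - (19 + 58*u*w) = 6 + (-19 - 58*u*w) = -13 - 58*u*w)
-E(C(2), O(-2, 6)) = -(-13 - 58*0*(-1/9)) = -(-13 + 0) = -1*(-13) = 13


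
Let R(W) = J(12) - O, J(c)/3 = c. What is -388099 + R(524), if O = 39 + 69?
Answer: -388171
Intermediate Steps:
J(c) = 3*c
O = 108
R(W) = -72 (R(W) = 3*12 - 1*108 = 36 - 108 = -72)
-388099 + R(524) = -388099 - 72 = -388171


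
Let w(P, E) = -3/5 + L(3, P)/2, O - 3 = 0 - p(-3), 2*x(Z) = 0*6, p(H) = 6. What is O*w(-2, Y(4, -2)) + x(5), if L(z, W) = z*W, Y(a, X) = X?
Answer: 54/5 ≈ 10.800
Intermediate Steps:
L(z, W) = W*z
x(Z) = 0 (x(Z) = (0*6)/2 = (½)*0 = 0)
O = -3 (O = 3 + (0 - 1*6) = 3 + (0 - 6) = 3 - 6 = -3)
w(P, E) = -⅗ + 3*P/2 (w(P, E) = -3/5 + (P*3)/2 = -3*⅕ + (3*P)*(½) = -⅗ + 3*P/2)
O*w(-2, Y(4, -2)) + x(5) = -3*(-⅗ + (3/2)*(-2)) + 0 = -3*(-⅗ - 3) + 0 = -3*(-18/5) + 0 = 54/5 + 0 = 54/5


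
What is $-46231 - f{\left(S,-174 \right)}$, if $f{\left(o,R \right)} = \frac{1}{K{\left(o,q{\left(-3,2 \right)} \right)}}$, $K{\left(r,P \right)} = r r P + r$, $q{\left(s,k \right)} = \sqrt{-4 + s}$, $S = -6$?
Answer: $- \frac{70178657}{1518} + \frac{i \sqrt{7}}{253} \approx -46231.0 + 0.010458 i$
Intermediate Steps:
$K{\left(r,P \right)} = r + P r^{2}$ ($K{\left(r,P \right)} = r^{2} P + r = P r^{2} + r = r + P r^{2}$)
$f{\left(o,R \right)} = \frac{1}{o \left(1 + i o \sqrt{7}\right)}$ ($f{\left(o,R \right)} = \frac{1}{o \left(1 + \sqrt{-4 - 3} o\right)} = \frac{1}{o \left(1 + \sqrt{-7} o\right)} = \frac{1}{o \left(1 + i \sqrt{7} o\right)} = \frac{1}{o \left(1 + i o \sqrt{7}\right)}$)
$-46231 - f{\left(S,-174 \right)} = -46231 - \frac{1}{\left(-6\right) \left(1 + i \left(-6\right) \sqrt{7}\right)} = -46231 - - \frac{1}{6 \left(1 - 6 i \sqrt{7}\right)} = -46231 + \frac{1}{6 \left(1 - 6 i \sqrt{7}\right)}$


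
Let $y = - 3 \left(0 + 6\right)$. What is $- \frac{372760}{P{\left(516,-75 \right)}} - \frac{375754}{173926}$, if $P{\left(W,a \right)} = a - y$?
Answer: $\frac{1705558889}{260889} \approx 6537.5$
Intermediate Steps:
$y = -18$ ($y = \left(-3\right) 6 = -18$)
$P{\left(W,a \right)} = 18 + a$ ($P{\left(W,a \right)} = a - -18 = a + 18 = 18 + a$)
$- \frac{372760}{P{\left(516,-75 \right)}} - \frac{375754}{173926} = - \frac{372760}{18 - 75} - \frac{375754}{173926} = - \frac{372760}{-57} - \frac{187877}{86963} = \left(-372760\right) \left(- \frac{1}{57}\right) - \frac{187877}{86963} = \frac{372760}{57} - \frac{187877}{86963} = \frac{1705558889}{260889}$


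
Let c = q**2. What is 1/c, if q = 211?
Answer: 1/44521 ≈ 2.2461e-5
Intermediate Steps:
c = 44521 (c = 211**2 = 44521)
1/c = 1/44521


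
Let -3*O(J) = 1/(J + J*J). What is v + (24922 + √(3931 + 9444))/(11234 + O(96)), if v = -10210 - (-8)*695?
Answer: -1458627335958/313833023 + 139680*√535/313833023 ≈ -4647.8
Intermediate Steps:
O(J) = -1/(3*(J + J²)) (O(J) = -1/(3*(J + J*J)) = -1/(3*(J + J²)))
v = -4650 (v = -10210 - 1*(-5560) = -10210 + 5560 = -4650)
v + (24922 + √(3931 + 9444))/(11234 + O(96)) = -4650 + (24922 + √(3931 + 9444))/(11234 - ⅓/(96*(1 + 96))) = -4650 + (24922 + √13375)/(11234 - ⅓*1/96/97) = -4650 + (24922 + 5*√535)/(11234 - ⅓*1/96*1/97) = -4650 + (24922 + 5*√535)/(11234 - 1/27936) = -4650 + (24922 + 5*√535)/(313833023/27936) = -4650 + (24922 + 5*√535)*(27936/313833023) = -4650 + (696220992/313833023 + 139680*√535/313833023) = -1458627335958/313833023 + 139680*√535/313833023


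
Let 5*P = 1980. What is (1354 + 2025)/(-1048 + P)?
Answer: -3379/652 ≈ -5.1825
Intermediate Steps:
P = 396 (P = (⅕)*1980 = 396)
(1354 + 2025)/(-1048 + P) = (1354 + 2025)/(-1048 + 396) = 3379/(-652) = 3379*(-1/652) = -3379/652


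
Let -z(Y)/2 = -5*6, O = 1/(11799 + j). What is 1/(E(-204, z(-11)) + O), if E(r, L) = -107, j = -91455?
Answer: -79656/8523193 ≈ -0.0093458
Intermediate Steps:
O = -1/79656 (O = 1/(11799 - 91455) = 1/(-79656) = -1/79656 ≈ -1.2554e-5)
z(Y) = 60 (z(Y) = -(-10)*6 = -2*(-30) = 60)
1/(E(-204, z(-11)) + O) = 1/(-107 - 1/79656) = 1/(-8523193/79656) = -79656/8523193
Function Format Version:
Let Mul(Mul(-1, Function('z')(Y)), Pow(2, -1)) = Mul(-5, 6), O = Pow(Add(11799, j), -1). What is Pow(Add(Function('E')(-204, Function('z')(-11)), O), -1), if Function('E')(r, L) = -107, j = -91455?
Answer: Rational(-79656, 8523193) ≈ -0.0093458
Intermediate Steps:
O = Rational(-1, 79656) (O = Pow(Add(11799, -91455), -1) = Pow(-79656, -1) = Rational(-1, 79656) ≈ -1.2554e-5)
Function('z')(Y) = 60 (Function('z')(Y) = Mul(-2, Mul(-5, 6)) = Mul(-2, -30) = 60)
Pow(Add(Function('E')(-204, Function('z')(-11)), O), -1) = Pow(Add(-107, Rational(-1, 79656)), -1) = Pow(Rational(-8523193, 79656), -1) = Rational(-79656, 8523193)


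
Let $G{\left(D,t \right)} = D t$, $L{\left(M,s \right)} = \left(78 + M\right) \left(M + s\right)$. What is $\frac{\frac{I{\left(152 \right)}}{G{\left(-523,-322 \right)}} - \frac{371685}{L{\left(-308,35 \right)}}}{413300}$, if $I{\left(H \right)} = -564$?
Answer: $- \frac{12966749}{904828597400} \approx -1.4331 \cdot 10^{-5}$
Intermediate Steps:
$\frac{\frac{I{\left(152 \right)}}{G{\left(-523,-322 \right)}} - \frac{371685}{L{\left(-308,35 \right)}}}{413300} = \frac{- \frac{564}{\left(-523\right) \left(-322\right)} - \frac{371685}{\left(-308\right)^{2} + 78 \left(-308\right) + 78 \cdot 35 - 10780}}{413300} = \left(- \frac{564}{168406} - \frac{371685}{94864 - 24024 + 2730 - 10780}\right) \frac{1}{413300} = \left(\left(-564\right) \frac{1}{168406} - \frac{371685}{62790}\right) \frac{1}{413300} = \left(- \frac{282}{84203} - \frac{24779}{4186}\right) \frac{1}{413300} = \left(- \frac{12966749}{2189278}\right) \frac{1}{413300} = - \frac{12966749}{904828597400}$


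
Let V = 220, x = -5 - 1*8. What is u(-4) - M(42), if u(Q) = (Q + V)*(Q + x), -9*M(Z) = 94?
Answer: -32954/9 ≈ -3661.6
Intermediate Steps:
M(Z) = -94/9 (M(Z) = -⅑*94 = -94/9)
x = -13 (x = -5 - 8 = -13)
u(Q) = (-13 + Q)*(220 + Q) (u(Q) = (Q + 220)*(Q - 13) = (220 + Q)*(-13 + Q) = (-13 + Q)*(220 + Q))
u(-4) - M(42) = (-2860 + (-4)² + 207*(-4)) - 1*(-94/9) = (-2860 + 16 - 828) + 94/9 = -3672 + 94/9 = -32954/9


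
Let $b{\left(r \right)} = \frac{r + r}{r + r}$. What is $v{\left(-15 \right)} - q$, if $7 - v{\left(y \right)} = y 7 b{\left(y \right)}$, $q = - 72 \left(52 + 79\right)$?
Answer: $9544$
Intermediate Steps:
$b{\left(r \right)} = 1$ ($b{\left(r \right)} = \frac{2 r}{2 r} = 2 r \frac{1}{2 r} = 1$)
$q = -9432$ ($q = \left(-72\right) 131 = -9432$)
$v{\left(y \right)} = 7 - 7 y$ ($v{\left(y \right)} = 7 - y 7 \cdot 1 = 7 - 7 y 1 = 7 - 7 y$)
$v{\left(-15 \right)} - q = \left(7 - -105\right) - -9432 = \left(7 + 105\right) + 9432 = 112 + 9432 = 9544$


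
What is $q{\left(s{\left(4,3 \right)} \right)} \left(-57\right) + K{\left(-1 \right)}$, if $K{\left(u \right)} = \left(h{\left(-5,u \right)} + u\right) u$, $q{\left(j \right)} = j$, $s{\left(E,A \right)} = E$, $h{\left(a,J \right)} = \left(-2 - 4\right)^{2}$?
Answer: $-263$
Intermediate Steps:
$h{\left(a,J \right)} = 36$ ($h{\left(a,J \right)} = \left(-6\right)^{2} = 36$)
$K{\left(u \right)} = u \left(36 + u\right)$ ($K{\left(u \right)} = \left(36 + u\right) u = u \left(36 + u\right)$)
$q{\left(s{\left(4,3 \right)} \right)} \left(-57\right) + K{\left(-1 \right)} = 4 \left(-57\right) - \left(36 - 1\right) = -228 - 35 = -263$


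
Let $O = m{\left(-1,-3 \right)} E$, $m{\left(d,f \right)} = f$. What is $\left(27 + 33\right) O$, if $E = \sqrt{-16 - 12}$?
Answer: $- 360 i \sqrt{7} \approx - 952.47 i$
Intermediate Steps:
$E = 2 i \sqrt{7}$ ($E = \sqrt{-28} = 2 i \sqrt{7} \approx 5.2915 i$)
$O = - 6 i \sqrt{7}$ ($O = - 3 \cdot 2 i \sqrt{7} = - 6 i \sqrt{7} \approx - 15.875 i$)
$\left(27 + 33\right) O = \left(27 + 33\right) \left(- 6 i \sqrt{7}\right) = 60 \left(- 6 i \sqrt{7}\right) = - 360 i \sqrt{7}$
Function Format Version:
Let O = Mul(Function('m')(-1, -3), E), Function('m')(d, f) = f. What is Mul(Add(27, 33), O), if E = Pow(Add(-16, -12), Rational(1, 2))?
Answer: Mul(-360, I, Pow(7, Rational(1, 2))) ≈ Mul(-952.47, I)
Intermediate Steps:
E = Mul(2, I, Pow(7, Rational(1, 2))) (E = Pow(-28, Rational(1, 2)) = Mul(2, I, Pow(7, Rational(1, 2))) ≈ Mul(5.2915, I))
O = Mul(-6, I, Pow(7, Rational(1, 2))) (O = Mul(-3, Mul(2, I, Pow(7, Rational(1, 2)))) = Mul(-6, I, Pow(7, Rational(1, 2))) ≈ Mul(-15.875, I))
Mul(Add(27, 33), O) = Mul(Add(27, 33), Mul(-6, I, Pow(7, Rational(1, 2)))) = Mul(60, Mul(-6, I, Pow(7, Rational(1, 2)))) = Mul(-360, I, Pow(7, Rational(1, 2)))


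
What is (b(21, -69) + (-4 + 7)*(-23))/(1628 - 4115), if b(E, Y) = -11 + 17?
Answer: 21/829 ≈ 0.025332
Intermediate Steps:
b(E, Y) = 6
(b(21, -69) + (-4 + 7)*(-23))/(1628 - 4115) = (6 + (-4 + 7)*(-23))/(1628 - 4115) = (6 + 3*(-23))/(-2487) = (6 - 69)*(-1/2487) = -63*(-1/2487) = 21/829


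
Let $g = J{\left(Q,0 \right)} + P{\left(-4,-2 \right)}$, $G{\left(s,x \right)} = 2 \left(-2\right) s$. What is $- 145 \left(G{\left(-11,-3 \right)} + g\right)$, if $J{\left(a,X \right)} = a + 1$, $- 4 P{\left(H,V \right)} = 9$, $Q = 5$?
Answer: $- \frac{27695}{4} \approx -6923.8$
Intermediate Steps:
$P{\left(H,V \right)} = - \frac{9}{4}$ ($P{\left(H,V \right)} = \left(- \frac{1}{4}\right) 9 = - \frac{9}{4}$)
$J{\left(a,X \right)} = 1 + a$
$G{\left(s,x \right)} = - 4 s$
$g = \frac{15}{4}$ ($g = \left(1 + 5\right) - \frac{9}{4} = 6 - \frac{9}{4} = \frac{15}{4} \approx 3.75$)
$- 145 \left(G{\left(-11,-3 \right)} + g\right) = - 145 \left(\left(-4\right) \left(-11\right) + \frac{15}{4}\right) = - 145 \left(44 + \frac{15}{4}\right) = \left(-145\right) \frac{191}{4} = - \frac{27695}{4}$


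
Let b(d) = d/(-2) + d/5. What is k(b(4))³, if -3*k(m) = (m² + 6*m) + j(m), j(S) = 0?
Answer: 110592/15625 ≈ 7.0779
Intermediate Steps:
b(d) = -3*d/10 (b(d) = d*(-½) + d*(⅕) = -d/2 + d/5 = -3*d/10)
k(m) = -2*m - m²/3 (k(m) = -((m² + 6*m) + 0)/3 = -(m² + 6*m)/3 = -2*m - m²/3)
k(b(4))³ = ((-3/10*4)*(-6 - (-3)*4/10)/3)³ = ((⅓)*(-6/5)*(-6 - 1*(-6/5)))³ = ((⅓)*(-6/5)*(-6 + 6/5))³ = ((⅓)*(-6/5)*(-24/5))³ = (48/25)³ = 110592/15625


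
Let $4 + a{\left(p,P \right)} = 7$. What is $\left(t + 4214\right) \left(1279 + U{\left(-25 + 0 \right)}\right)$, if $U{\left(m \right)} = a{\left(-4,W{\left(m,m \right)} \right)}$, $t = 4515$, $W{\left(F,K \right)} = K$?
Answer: $11190578$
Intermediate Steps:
$a{\left(p,P \right)} = 3$ ($a{\left(p,P \right)} = -4 + 7 = 3$)
$U{\left(m \right)} = 3$
$\left(t + 4214\right) \left(1279 + U{\left(-25 + 0 \right)}\right) = \left(4515 + 4214\right) \left(1279 + 3\right) = 8729 \cdot 1282 = 11190578$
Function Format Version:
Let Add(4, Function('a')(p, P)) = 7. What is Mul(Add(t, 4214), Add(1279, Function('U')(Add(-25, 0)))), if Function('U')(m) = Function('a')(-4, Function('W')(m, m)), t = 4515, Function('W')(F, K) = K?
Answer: 11190578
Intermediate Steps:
Function('a')(p, P) = 3 (Function('a')(p, P) = Add(-4, 7) = 3)
Function('U')(m) = 3
Mul(Add(t, 4214), Add(1279, Function('U')(Add(-25, 0)))) = Mul(Add(4515, 4214), Add(1279, 3)) = Mul(8729, 1282) = 11190578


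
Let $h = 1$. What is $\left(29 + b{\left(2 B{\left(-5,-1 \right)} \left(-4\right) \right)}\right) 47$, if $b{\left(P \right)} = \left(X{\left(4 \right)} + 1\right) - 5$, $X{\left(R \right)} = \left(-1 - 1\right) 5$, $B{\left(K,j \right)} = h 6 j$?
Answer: $705$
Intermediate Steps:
$B{\left(K,j \right)} = 6 j$ ($B{\left(K,j \right)} = 1 \cdot 6 j = 6 j$)
$X{\left(R \right)} = -10$ ($X{\left(R \right)} = \left(-2\right) 5 = -10$)
$b{\left(P \right)} = -14$ ($b{\left(P \right)} = \left(-10 + 1\right) - 5 = -9 - 5 = -14$)
$\left(29 + b{\left(2 B{\left(-5,-1 \right)} \left(-4\right) \right)}\right) 47 = \left(29 - 14\right) 47 = 15 \cdot 47 = 705$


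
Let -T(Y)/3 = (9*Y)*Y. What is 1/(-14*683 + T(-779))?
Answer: -1/16394269 ≈ -6.0997e-8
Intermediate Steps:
T(Y) = -27*Y² (T(Y) = -3*9*Y*Y = -27*Y²)
1/(-14*683 + T(-779)) = 1/(-14*683 - 27*(-779)²) = 1/(-9562 - 27*606841) = 1/(-9562 - 16384707) = 1/(-16394269) = -1/16394269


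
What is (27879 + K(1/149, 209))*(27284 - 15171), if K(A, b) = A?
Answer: 50317062836/149 ≈ 3.3770e+8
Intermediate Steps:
(27879 + K(1/149, 209))*(27284 - 15171) = (27879 + 1/149)*(27284 - 15171) = (27879 + 1/149)*12113 = (4153972/149)*12113 = 50317062836/149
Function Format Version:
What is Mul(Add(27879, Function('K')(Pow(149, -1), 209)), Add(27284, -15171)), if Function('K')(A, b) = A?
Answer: Rational(50317062836, 149) ≈ 3.3770e+8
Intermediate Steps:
Mul(Add(27879, Function('K')(Pow(149, -1), 209)), Add(27284, -15171)) = Mul(Add(27879, Pow(149, -1)), Add(27284, -15171)) = Mul(Add(27879, Rational(1, 149)), 12113) = Mul(Rational(4153972, 149), 12113) = Rational(50317062836, 149)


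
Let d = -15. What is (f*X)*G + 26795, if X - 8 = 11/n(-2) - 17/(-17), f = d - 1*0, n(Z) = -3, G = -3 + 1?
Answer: 26955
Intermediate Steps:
G = -2
f = -15 (f = -15 - 1*0 = -15 + 0 = -15)
X = 16/3 (X = 8 + (11/(-3) - 17/(-17)) = 8 + (11*(-⅓) - 17*(-1/17)) = 8 + (-11/3 + 1) = 8 - 8/3 = 16/3 ≈ 5.3333)
(f*X)*G + 26795 = -15*16/3*(-2) + 26795 = -80*(-2) + 26795 = 160 + 26795 = 26955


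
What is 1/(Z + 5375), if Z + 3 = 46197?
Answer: 1/51569 ≈ 1.9392e-5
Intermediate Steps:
Z = 46194 (Z = -3 + 46197 = 46194)
1/(Z + 5375) = 1/(46194 + 5375) = 1/51569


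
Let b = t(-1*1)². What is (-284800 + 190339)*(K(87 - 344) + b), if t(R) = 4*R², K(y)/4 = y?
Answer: 95594532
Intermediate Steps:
K(y) = 4*y
b = 16 (b = (4*(-1*1)²)² = (4*(-1)²)² = (4*1)² = 4² = 16)
(-284800 + 190339)*(K(87 - 344) + b) = (-284800 + 190339)*(4*(87 - 344) + 16) = -94461*(4*(-257) + 16) = -94461*(-1028 + 16) = -94461*(-1012) = 95594532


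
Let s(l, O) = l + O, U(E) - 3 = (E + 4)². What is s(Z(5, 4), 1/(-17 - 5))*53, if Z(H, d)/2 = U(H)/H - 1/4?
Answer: 96354/55 ≈ 1751.9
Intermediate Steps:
U(E) = 3 + (4 + E)² (U(E) = 3 + (E + 4)² = 3 + (4 + E)²)
Z(H, d) = -½ + 2*(3 + (4 + H)²)/H (Z(H, d) = 2*((3 + (4 + H)²)/H - 1/4) = 2*((3 + (4 + H)²)/H - 1*¼) = 2*((3 + (4 + H)²)/H - ¼) = 2*(-¼ + (3 + (4 + H)²)/H) = -½ + 2*(3 + (4 + H)²)/H)
s(l, O) = O + l
s(Z(5, 4), 1/(-17 - 5))*53 = (1/(-17 - 5) + (½)*(12 - 1*5 + 4*(4 + 5)²)/5)*53 = (1/(-22) + (½)*(⅕)*(12 - 5 + 4*9²))*53 = (-1/22 + (½)*(⅕)*(12 - 5 + 4*81))*53 = (-1/22 + (½)*(⅕)*(12 - 5 + 324))*53 = (-1/22 + (½)*(⅕)*331)*53 = (-1/22 + 331/10)*53 = (1818/55)*53 = 96354/55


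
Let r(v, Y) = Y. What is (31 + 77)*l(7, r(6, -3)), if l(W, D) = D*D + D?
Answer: 648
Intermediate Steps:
l(W, D) = D + D² (l(W, D) = D² + D = D + D²)
(31 + 77)*l(7, r(6, -3)) = (31 + 77)*(-3*(1 - 3)) = 108*(-3*(-2)) = 108*6 = 648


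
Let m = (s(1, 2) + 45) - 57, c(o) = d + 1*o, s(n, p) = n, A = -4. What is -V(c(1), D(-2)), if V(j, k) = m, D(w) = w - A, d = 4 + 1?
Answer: 11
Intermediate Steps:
d = 5
D(w) = 4 + w (D(w) = w - 1*(-4) = w + 4 = 4 + w)
c(o) = 5 + o (c(o) = 5 + 1*o = 5 + o)
m = -11 (m = (1 + 45) - 57 = 46 - 57 = -11)
V(j, k) = -11
-V(c(1), D(-2)) = -1*(-11) = 11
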